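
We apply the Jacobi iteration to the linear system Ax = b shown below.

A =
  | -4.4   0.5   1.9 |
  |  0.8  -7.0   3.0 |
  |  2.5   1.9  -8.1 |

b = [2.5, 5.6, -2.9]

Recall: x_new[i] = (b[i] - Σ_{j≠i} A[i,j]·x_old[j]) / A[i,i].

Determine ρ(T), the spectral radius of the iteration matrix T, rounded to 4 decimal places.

A = D + L + U where D = diag(-4.4, -7, -8.1).
T_J = -D⁻¹(L+U): T[2,1] = -(1.9)/(-8.1) = +0.2346; T[2,2] = 0.
  T[0,:] = [+0.0000, +0.1136, +0.4318]
  T[1,:] = [+0.1143, +0.0000, +0.4286]
  T[2,:] = [+0.3086, +0.2346, +0.0000]
eigenvalue magnitudes: 0.5438, 0.4300, 0.1138.
ρ(T) = max|λ| = 0.5438; 0.5438 < 1 ⇒ converges.

0.5438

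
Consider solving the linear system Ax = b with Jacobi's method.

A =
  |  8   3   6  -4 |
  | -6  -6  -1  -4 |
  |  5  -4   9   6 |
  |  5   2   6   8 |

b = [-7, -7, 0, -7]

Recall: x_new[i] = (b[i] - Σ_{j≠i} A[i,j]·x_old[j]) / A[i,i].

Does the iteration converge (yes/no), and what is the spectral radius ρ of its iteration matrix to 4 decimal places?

no, ρ = 1.1708

Diagonal D = diag(8, -6, 9, 8); L, U strict lower/upper.
Jacobi T = -D⁻¹(L+U): T[3,0] = -(5)/(8) = -0.6250; T[3,3] = 0.
  T[0,:] = [+0.0000 -0.3750 -0.7500 +0.5000]
  T[1,:] = [-1.0000 +0.0000 -0.1667 -0.6667]
  T[2,:] = [-0.5556 +0.4444 +0.0000 -0.6667]
  T[3,:] = [-0.6250 -0.2500 -0.7500 +0.0000]
moduli |λ_i(T)| = 1.1708, 0.7697, 0.4238, 0.0227.
spectral radius ρ = 1.1708; 1.1708 > 1 ⇒ diverges.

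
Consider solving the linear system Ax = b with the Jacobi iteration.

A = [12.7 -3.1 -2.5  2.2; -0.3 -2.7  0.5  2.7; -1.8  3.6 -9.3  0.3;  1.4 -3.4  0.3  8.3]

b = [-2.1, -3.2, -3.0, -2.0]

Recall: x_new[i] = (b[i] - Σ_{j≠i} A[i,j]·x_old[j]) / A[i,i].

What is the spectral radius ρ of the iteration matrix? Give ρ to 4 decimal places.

0.7344

A = D + L + U where D = diag(12.7, -2.7, -9.3, 8.3).
Jacobi T = -D⁻¹(L+U): T[0,3] = -(2.2)/(12.7) = -0.1732; T[0,0] = 0.
  T[0,:] = [+0.0000 +0.2441 +0.1969 -0.1732]
  T[1,:] = [-0.1111 +0.0000 +0.1852 +1.0000]
  T[2,:] = [-0.1935 +0.3871 +0.0000 +0.0323]
  T[3,:] = [-0.1687 +0.4096 -0.0361 +0.0000]
|λ(T)| sorted: 0.7344, 0.5888, 0.0971, 0.0971.
ρ(T) = max|λ| = 0.7344; 0.7344 < 1, so it converges for any x₀.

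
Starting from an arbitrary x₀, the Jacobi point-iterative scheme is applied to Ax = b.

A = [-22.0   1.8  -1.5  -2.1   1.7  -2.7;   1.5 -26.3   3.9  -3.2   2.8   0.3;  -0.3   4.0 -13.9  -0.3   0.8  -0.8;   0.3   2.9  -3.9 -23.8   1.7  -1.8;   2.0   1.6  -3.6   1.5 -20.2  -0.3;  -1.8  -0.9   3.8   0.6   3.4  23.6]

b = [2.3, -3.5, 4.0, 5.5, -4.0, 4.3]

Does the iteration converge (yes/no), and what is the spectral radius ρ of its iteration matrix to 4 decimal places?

yes, ρ = 0.2104

Diagonal D = diag(-22, -26.3, -13.9, -23.8, -20.2, 23.6); L, U strict lower/upper.
T_J = -D⁻¹(L+U): T[5,3] = -(0.6)/(23.6) = -0.0254; T[5,5] = 0.
  T[0,:] = [+0.0000  +0.0818  -0.0682  -0.0955  +0.0773  -0.1227]
  T[1,:] = [+0.0570  +0.0000  +0.1483  -0.1217  +0.1065  +0.0114]
  T[2,:] = [-0.0216  +0.2878  +0.0000  -0.0216  +0.0576  -0.0576]
  T[3,:] = [+0.0126  +0.1218  -0.1639  +0.0000  +0.0714  -0.0756]
  T[4,:] = [+0.0990  +0.0792  -0.1782  +0.0743  +0.0000  -0.0149]
  T[5,:] = [+0.0763  +0.0381  -0.1610  -0.0254  -0.1441  +0.0000]
|eigenvalues of T|: 0.2104, 0.1700, 0.1700, 0.1505, 0.1004, 0.1004.
ρ(T) = max|λ| = 0.2104; 0.2104 < 1: convergent.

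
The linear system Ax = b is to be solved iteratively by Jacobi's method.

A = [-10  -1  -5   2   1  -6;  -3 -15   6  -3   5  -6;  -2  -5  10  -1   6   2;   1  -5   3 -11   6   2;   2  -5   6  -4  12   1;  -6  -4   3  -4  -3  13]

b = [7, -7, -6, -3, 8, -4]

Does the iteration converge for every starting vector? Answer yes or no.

no

Split A = D + L + U, D = diag(-10, -15, 10, -11, 12, 13).
T_J = -D⁻¹(L+U): T[3,5] = -(2)/(-11) = +0.1818; T[3,3] = 0.
  T[0,:] = [+0.0000 -0.1000 -0.5000 +0.2000 +0.1000 -0.6000]
  T[1,:] = [-0.2000 +0.0000 +0.4000 -0.2000 +0.3333 -0.4000]
  T[2,:] = [+0.2000 +0.5000 +0.0000 +0.1000 -0.6000 -0.2000]
  T[3,:] = [+0.0909 -0.4545 +0.2727 +0.0000 +0.5455 +0.1818]
  T[4,:] = [-0.1667 +0.4167 -0.5000 +0.3333 +0.0000 -0.0833]
  T[5,:] = [+0.4615 +0.3077 -0.2308 +0.3077 +0.2308 +0.0000]
moduli |λ_i(T)| = 1.1206, 0.6694, 0.6694, 0.6439, 0.5126, 0.1386.
ρ = 1.1206; 1.1206 > 1: divergent.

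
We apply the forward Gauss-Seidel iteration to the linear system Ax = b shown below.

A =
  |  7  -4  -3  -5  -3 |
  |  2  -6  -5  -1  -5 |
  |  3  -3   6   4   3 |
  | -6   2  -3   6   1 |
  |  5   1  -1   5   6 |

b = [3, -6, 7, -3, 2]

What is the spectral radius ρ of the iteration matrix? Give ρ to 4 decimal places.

1.3844

Write A = D+L+U with D = diag(7, -6, 6, 6, 6).
T_GS = -(D+L)⁻¹U: row 0 first, T[0,2] = -(-3)/(7) = +0.4286; later rows by forward substitution.
  T[0,:] = [+0.0000 +0.5714 +0.4286 +0.7143 +0.4286]
  T[1,:] = [+0.0000 +0.1905 -0.6905 +0.0714 -0.6905]
  T[2,:] = [+0.0000 -0.1905 -0.5595 -0.9881 -1.0595]
  T[3,:] = [+0.0000 +0.4127 +0.3790 +0.1964 -0.0377]
  T[4,:] = [+0.0000 -0.8836 -0.6511 -0.9355 -0.3872]
eigenvalue magnitudes: 1.3844, 0.9562, 0.1825, 0.1825, 0.0000.
ρ = 1.3844; 1.3844 > 1, so it fails to converge.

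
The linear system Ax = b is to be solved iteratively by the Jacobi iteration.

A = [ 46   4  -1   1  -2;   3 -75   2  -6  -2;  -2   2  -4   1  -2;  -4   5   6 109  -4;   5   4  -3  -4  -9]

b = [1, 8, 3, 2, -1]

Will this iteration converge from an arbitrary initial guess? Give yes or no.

Let D = diag(46, -75, -4, 109, -9); L, U the strict triangles.
Jacobi: T = -D⁻¹(L+U), T[0,1] = -(4)/(46) = -0.0870; T[0,0] = 0.
  T[0,:] = [+0.0000  -0.0870  +0.0217  -0.0217  +0.0435]
  T[1,:] = [+0.0400  +0.0000  +0.0267  -0.0800  -0.0267]
  T[2,:] = [-0.5000  +0.5000  +0.0000  +0.2500  -0.5000]
  T[3,:] = [+0.0367  -0.0459  -0.0550  +0.0000  +0.0367]
  T[4,:] = [+0.5556  +0.4444  -0.3333  -0.4444  +0.0000]
eigenvalue magnitudes: 0.4148, 0.2754, 0.2241, 0.0434, 0.0434.
ρ = 0.4148; 0.4148 < 1: convergent.

yes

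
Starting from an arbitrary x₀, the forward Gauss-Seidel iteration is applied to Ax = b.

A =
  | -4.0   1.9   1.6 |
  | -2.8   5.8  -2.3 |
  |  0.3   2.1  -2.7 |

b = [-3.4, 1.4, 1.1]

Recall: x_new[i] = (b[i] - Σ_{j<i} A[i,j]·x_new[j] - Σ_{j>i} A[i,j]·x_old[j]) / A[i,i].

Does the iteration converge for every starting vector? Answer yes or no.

yes

Split A = D + L + U, D = diag(-4, 5.8, -2.7).
T_GS = -(D+L)⁻¹U: row 0 first, T[0,2] = -(1.6)/(-4) = +0.4000; later rows by forward substitution.
  T[0,:] = [+0.0000  +0.4750  +0.4000]
  T[1,:] = [+0.0000  +0.2293  +0.5897]
  T[2,:] = [+0.0000  +0.2311  +0.5031]
eigenvalue magnitudes: 0.7599, 0.0275, 0.0000.
ρ = 0.7599; 0.7599 < 1, so it converges for any x₀.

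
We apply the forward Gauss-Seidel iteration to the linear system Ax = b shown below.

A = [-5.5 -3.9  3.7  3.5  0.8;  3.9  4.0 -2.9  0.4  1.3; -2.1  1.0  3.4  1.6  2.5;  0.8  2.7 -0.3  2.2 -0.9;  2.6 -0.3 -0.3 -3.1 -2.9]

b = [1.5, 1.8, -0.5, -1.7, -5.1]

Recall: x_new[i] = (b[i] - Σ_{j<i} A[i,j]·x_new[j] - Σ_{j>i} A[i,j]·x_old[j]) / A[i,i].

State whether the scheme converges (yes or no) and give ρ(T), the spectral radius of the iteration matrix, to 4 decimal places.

Write A = D+L+U with D = diag(-5.5, 4, 3.4, 2.2, -2.9).
Gauss-Seidel: T = -(D+L)⁻¹U, row 0 first, T[0,1] = -(-3.9)/(-5.5) = -0.7091; later rows by forward substitution.
  T[0,:] = [+0.0000 -0.7091 +0.6727 +0.6364 +0.1455]
  T[1,:] = [+0.0000 +0.6914 +0.0691 -0.7205 -0.4668]
  T[2,:] = [+0.0000 -0.6413 +0.3952 +0.1344 -0.5082]
  T[3,:] = [+0.0000 -0.6781 -0.2755 +0.6711 +0.8598]
  T[4,:] = [+0.0000 +0.0839 +0.8496 -0.0862 -0.6878]
|eigenvalues of T|: 1.3943, 0.5980, 0.5980, 0.1779, 0.0000.
ρ = 1.3943; 1.3943 > 1 ⇒ diverges.

no, ρ = 1.3943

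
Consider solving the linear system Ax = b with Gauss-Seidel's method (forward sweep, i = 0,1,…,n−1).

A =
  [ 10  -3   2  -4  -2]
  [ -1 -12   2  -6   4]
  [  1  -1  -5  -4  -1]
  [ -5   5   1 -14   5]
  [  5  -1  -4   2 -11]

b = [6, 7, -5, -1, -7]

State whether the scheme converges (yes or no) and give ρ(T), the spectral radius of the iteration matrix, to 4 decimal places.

Write A = D+L+U with D = diag(10, -12, -5, -14, -11).
GS T = -(D+L)⁻¹U: row 0 first, T[0,1] = -(-3)/(10) = +0.3000; later rows by forward substitution.
  T[0,:] = [+0.0000, +0.3000, -0.2000, +0.4000, +0.2000]
  T[1,:] = [+0.0000, -0.0250, +0.1833, -0.5333, +0.3167]
  T[2,:] = [+0.0000, +0.0650, -0.0767, -0.6133, -0.2233]
  T[3,:] = [+0.0000, -0.1114, +0.1314, -0.3771, +0.3829]
  T[4,:] = [+0.0000, +0.0947, -0.0558, +0.3848, +0.2129]
moduli |λ_i(T)| = 0.5830, 0.3909, 0.2097, 0.1359, 0.0000.
ρ = 0.5830; 0.5830 < 1: convergent.

yes, ρ = 0.5830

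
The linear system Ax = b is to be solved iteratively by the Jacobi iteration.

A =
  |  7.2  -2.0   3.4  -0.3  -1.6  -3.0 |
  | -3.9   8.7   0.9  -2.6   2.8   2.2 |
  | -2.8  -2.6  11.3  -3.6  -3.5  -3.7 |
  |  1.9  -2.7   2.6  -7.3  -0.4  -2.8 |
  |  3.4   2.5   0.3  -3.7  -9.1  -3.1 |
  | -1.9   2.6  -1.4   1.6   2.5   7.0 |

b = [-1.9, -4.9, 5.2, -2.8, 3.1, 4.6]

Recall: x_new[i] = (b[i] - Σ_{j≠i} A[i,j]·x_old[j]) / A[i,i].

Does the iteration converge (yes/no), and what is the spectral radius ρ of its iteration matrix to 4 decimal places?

Let D = diag(7.2, 8.7, 11.3, -7.3, -9.1, 7); L, U the strict triangles.
Jacobi T = -D⁻¹(L+U): T[1,3] = -(-2.6)/(8.7) = +0.2989; T[1,1] = 0.
  T[0,:] = [+0.0000  +0.2778  -0.4722  +0.0417  +0.2222  +0.4167]
  T[1,:] = [+0.4483  +0.0000  -0.1034  +0.2989  -0.3218  -0.2529]
  T[2,:] = [+0.2478  +0.2301  +0.0000  +0.3186  +0.3097  +0.3274]
  T[3,:] = [+0.2603  -0.3699  +0.3562  +0.0000  -0.0548  -0.3836]
  T[4,:] = [+0.3736  +0.2747  +0.0330  -0.4066  +0.0000  -0.3407]
  T[5,:] = [+0.2714  -0.3714  +0.2000  -0.2286  -0.3571  +0.0000]
|λ(T)| sorted: 1.1405, 0.5205, 0.5205, 0.4286, 0.3797, 0.3797.
ρ = 1.1405; 1.1405 > 1, so it fails to converge.

no, ρ = 1.1405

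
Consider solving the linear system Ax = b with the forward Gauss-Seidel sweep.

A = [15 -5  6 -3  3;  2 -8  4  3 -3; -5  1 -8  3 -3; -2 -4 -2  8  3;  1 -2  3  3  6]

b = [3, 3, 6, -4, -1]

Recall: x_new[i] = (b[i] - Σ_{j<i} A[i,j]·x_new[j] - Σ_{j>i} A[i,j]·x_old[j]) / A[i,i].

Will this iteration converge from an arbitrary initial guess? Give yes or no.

Split A = D + L + U, D = diag(15, -8, -8, 8, 6).
GS T = -(D+L)⁻¹U: row 0 first, T[0,4] = -(3)/(15) = -0.2000; later rows by forward substitution.
  T[0,:] = [+0.0000  +0.3333  -0.4000  +0.2000  -0.2000]
  T[1,:] = [+0.0000  +0.0833  +0.4000  +0.4250  -0.4250]
  T[2,:] = [+0.0000  -0.1979  +0.3000  +0.3031  -0.3031]
  T[3,:] = [+0.0000  +0.0755  +0.1750  +0.3383  -0.7133]
  T[4,:] = [+0.0000  +0.0334  -0.0375  -0.2124  +0.3999]
|roots of det(T-λI)|: 0.8220, 0.2611, 0.2611, 0.0697, 0.0000.
spectral radius ρ = 0.8220; 0.8220 < 1, so it converges for any x₀.

yes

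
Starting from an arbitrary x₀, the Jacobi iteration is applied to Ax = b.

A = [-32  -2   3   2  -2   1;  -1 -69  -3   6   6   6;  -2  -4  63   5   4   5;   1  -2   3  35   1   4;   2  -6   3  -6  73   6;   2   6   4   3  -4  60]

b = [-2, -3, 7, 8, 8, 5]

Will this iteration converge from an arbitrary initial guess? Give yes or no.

A = D + L + U where D = diag(-32, -69, 63, 35, 73, 60).
Jacobi T = -D⁻¹(L+U): T[3,4] = -(1)/(35) = -0.0286; T[3,3] = 0.
  T[0,:] = [+0.0000  -0.0625  +0.0938  +0.0625  -0.0625  +0.0312]
  T[1,:] = [-0.0145  +0.0000  -0.0435  +0.0870  +0.0870  +0.0870]
  T[2,:] = [+0.0317  +0.0635  +0.0000  -0.0794  -0.0635  -0.0794]
  T[3,:] = [-0.0286  +0.0571  -0.0857  +0.0000  -0.0286  -0.1143]
  T[4,:] = [-0.0274  +0.0822  -0.0411  +0.0822  +0.0000  -0.0822]
  T[5,:] = [-0.0333  -0.1000  -0.0667  -0.0500  +0.0667  +0.0000]
|eigenvalues of T|: 0.1642, 0.1309, 0.0781, 0.0781, 0.0313, 0.0313.
ρ(T) = max|λ| = 0.1642; 0.1642 < 1 ⇒ converges.

yes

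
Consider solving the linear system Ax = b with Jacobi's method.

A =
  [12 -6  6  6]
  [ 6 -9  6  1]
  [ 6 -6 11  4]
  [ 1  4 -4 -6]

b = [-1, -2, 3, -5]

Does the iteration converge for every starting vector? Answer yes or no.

no

A = D + L + U where D = diag(12, -9, 11, -6).
T_J = -D⁻¹(L+U): T[1,0] = -(6)/(-9) = +0.6667; T[1,1] = 0.
  T[0,:] = [+0.0000 +0.5000 -0.5000 -0.5000]
  T[1,:] = [+0.6667 +0.0000 +0.6667 +0.1111]
  T[2,:] = [-0.5455 +0.5455 +0.0000 -0.3636]
  T[3,:] = [+0.1667 +0.6667 -0.6667 +0.0000]
|eigenvalues of T|: 1.4097, 0.5783, 0.5510, 0.5510.
ρ(T) = max|λ| = 1.4097; 1.4097 > 1: divergent.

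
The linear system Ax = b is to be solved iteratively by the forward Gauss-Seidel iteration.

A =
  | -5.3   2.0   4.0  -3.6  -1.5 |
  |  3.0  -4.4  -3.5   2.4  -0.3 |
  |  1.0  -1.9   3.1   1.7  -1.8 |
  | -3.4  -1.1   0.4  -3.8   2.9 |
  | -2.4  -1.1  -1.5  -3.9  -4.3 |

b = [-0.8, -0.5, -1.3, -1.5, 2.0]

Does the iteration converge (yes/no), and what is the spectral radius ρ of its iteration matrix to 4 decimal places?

no, ρ = 1.2787

Write A = D+L+U with D = diag(-5.3, -4.4, 3.1, -3.8, -4.3).
T_GS = -(D+L)⁻¹U: row 0 first, T[0,3] = -(-3.6)/(-5.3) = -0.6792; later rows by forward substitution.
  T[0,:] = [+0.0000, +0.3774, +0.7547, -0.6792, -0.2830]
  T[1,:] = [+0.0000, +0.2573, -0.2809, +0.0823, -0.2611]
  T[2,:] = [+0.0000, +0.0360, -0.4156, -0.2788, +0.5119]
  T[3,:] = [+0.0000, -0.4083, -0.6377, +0.5546, +1.1459]
  T[4,:] = [+0.0000, +0.0814, +0.3740, -0.0477, -0.9931]
eigenvalue magnitudes: 1.2787, 0.4909, 0.4909, 0.2275, 0.0000.
spectral radius ρ = 1.2787; 1.2787 > 1 ⇒ diverges.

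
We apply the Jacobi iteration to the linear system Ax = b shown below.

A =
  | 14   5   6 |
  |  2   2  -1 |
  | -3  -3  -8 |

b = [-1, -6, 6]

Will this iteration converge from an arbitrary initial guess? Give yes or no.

Diagonal D = diag(14, 2, -8); L, U strict lower/upper.
Jacobi: T = -D⁻¹(L+U), T[0,1] = -(5)/(14) = -0.3571; T[0,0] = 0.
  T[0,:] = [+0.0000, -0.3571, -0.4286]
  T[1,:] = [-1.0000, +0.0000, +0.5000]
  T[2,:] = [-0.3750, -0.3750, +0.0000]
eigenvalue magnitudes: 0.6837, 0.3703, 0.3703.
ρ(T) = max|λ| = 0.6837; 0.6837 < 1 ⇒ converges.

yes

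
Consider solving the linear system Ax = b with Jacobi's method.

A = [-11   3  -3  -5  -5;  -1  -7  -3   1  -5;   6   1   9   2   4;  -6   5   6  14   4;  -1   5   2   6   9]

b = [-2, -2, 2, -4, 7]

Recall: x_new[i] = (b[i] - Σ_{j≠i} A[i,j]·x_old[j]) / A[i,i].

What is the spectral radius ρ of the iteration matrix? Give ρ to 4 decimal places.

Split A = D + L + U, D = diag(-11, -7, 9, 14, 9).
Jacobi T = -D⁻¹(L+U): T[2,0] = -(6)/(9) = -0.6667; T[2,2] = 0.
  T[0,:] = [+0.0000 +0.2727 -0.2727 -0.4545 -0.4545]
  T[1,:] = [-0.1429 +0.0000 -0.4286 +0.1429 -0.7143]
  T[2,:] = [-0.6667 -0.1111 +0.0000 -0.2222 -0.4444]
  T[3,:] = [+0.4286 -0.3571 -0.4286 +0.0000 -0.2857]
  T[4,:] = [+0.1111 -0.5556 -0.2222 -0.6667 +0.0000]
|λ(T)| sorted: 1.1511, 0.7821, 0.5841, 0.5841, 0.0649.
spectral radius ρ = 1.1511; 1.1511 > 1: divergent.

1.1511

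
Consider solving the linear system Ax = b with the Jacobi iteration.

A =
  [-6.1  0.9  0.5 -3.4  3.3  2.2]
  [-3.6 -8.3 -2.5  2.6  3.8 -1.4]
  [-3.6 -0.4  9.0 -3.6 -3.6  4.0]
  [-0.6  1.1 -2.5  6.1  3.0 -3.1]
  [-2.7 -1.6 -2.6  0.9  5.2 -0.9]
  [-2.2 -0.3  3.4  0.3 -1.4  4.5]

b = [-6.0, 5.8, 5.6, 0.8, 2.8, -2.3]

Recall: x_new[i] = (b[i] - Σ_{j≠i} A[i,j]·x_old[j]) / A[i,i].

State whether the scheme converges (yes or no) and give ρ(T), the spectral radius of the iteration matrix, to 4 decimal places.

Diagonal D = diag(-6.1, -8.3, 9, 6.1, 5.2, 4.5); L, U strict lower/upper.
Jacobi T = -D⁻¹(L+U): T[5,3] = -(0.3)/(4.5) = -0.0667; T[5,5] = 0.
  T[0,:] = [+0.0000  +0.1475  +0.0820  -0.5574  +0.5410  +0.3607]
  T[1,:] = [-0.4337  +0.0000  -0.3012  +0.3133  +0.4578  -0.1687]
  T[2,:] = [+0.4000  +0.0444  +0.0000  +0.4000  +0.4000  -0.4444]
  T[3,:] = [+0.0984  -0.1803  +0.4098  +0.0000  -0.4918  +0.5082]
  T[4,:] = [+0.5192  +0.3077  +0.5000  -0.1731  +0.0000  +0.1731]
  T[5,:] = [+0.4889  +0.0667  -0.7556  -0.0667  +0.3111  +0.0000]
|eigenvalues of T|: 1.1909, 0.7837, 0.6170, 0.5182, 0.5182, 0.3240.
spectral radius ρ = 1.1909; 1.1909 > 1, so it fails to converge.

no, ρ = 1.1909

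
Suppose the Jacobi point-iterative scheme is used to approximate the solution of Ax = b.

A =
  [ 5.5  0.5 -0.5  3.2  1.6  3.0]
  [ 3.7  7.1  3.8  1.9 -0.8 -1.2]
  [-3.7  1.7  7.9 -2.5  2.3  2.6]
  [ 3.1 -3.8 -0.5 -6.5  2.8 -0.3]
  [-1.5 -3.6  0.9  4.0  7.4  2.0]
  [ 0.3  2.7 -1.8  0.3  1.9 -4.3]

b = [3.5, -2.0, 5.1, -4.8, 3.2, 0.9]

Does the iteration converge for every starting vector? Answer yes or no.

no

Let D = diag(5.5, 7.1, 7.9, -6.5, 7.4, -4.3); L, U the strict triangles.
Jacobi T = -D⁻¹(L+U): T[4,1] = -(-3.6)/(7.4) = +0.4865; T[4,4] = 0.
  T[0,:] = [+0.0000, -0.0909, +0.0909, -0.5818, -0.2909, -0.5455]
  T[1,:] = [-0.5211, +0.0000, -0.5352, -0.2676, +0.1127, +0.1690]
  T[2,:] = [+0.4684, -0.2152, +0.0000, +0.3165, -0.2911, -0.3291]
  T[3,:] = [+0.4769, -0.5846, -0.0769, +0.0000, +0.4308, -0.0462]
  T[4,:] = [+0.2027, +0.4865, -0.1216, -0.5405, +0.0000, -0.2703]
  T[5,:] = [+0.0698, +0.6279, -0.4186, +0.0698, +0.4419, +0.0000]
|λ(T)| sorted: 1.1327, 0.9174, 0.9174, 0.5934, 0.5934, 0.1800.
ρ = 1.1327; 1.1327 > 1: divergent.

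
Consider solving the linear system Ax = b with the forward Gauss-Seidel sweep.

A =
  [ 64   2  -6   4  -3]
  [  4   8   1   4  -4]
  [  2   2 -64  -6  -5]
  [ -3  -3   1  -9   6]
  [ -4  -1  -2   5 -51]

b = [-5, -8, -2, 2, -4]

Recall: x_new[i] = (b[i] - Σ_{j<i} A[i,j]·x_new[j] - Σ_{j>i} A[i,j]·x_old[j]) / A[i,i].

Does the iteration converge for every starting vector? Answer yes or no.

yes

A = D + L + U where D = diag(64, 8, -64, -9, -51).
Gauss-Seidel: T = -(D+L)⁻¹U, row 0 first, T[0,4] = -(-3)/(64) = +0.0469; later rows by forward substitution.
  T[0,:] = [+0.0000 -0.0312 +0.0938 -0.0625 +0.0469]
  T[1,:] = [+0.0000 +0.0156 -0.1719 -0.4688 +0.4766]
  T[2,:] = [+0.0000 -0.0005 -0.0024 -0.1104 -0.0618]
  T[3,:] = [+0.0000 +0.0052 +0.0258 +0.1648 +0.4853]
  T[4,:] = [+0.0000 +0.0027 -0.0014 +0.0346 +0.0370]
|roots of det(T-λI)|: 0.2251, 0.0629, 0.0368, 0.0368, 0.0000.
spectral radius ρ = 0.2251; 0.2251 < 1: convergent.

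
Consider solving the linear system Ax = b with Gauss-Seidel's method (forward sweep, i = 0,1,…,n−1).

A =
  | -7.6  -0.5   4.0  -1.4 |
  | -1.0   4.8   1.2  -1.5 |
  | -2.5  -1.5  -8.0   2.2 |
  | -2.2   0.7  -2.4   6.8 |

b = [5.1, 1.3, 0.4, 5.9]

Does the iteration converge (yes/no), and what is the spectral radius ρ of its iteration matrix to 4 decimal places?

Let D = diag(-7.6, 4.8, -8, 6.8); L, U the strict triangles.
Gauss-Seidel: T = -(D+L)⁻¹U, row 0 first, T[0,1] = -(-0.5)/(-7.6) = -0.0658; later rows by forward substitution.
  T[0,:] = [+0.0000  -0.0658  +0.5263  -0.1842]
  T[1,:] = [+0.0000  -0.0137  -0.1404  +0.2741]
  T[2,:] = [+0.0000  +0.0231  -0.1382  +0.2812]
  T[3,:] = [+0.0000  -0.0117  +0.1360  +0.0114]
|λ(T)| sorted: 0.2451, 0.1456, 0.0410, 0.0000.
ρ = 0.2451; 0.2451 < 1 ⇒ converges.

yes, ρ = 0.2451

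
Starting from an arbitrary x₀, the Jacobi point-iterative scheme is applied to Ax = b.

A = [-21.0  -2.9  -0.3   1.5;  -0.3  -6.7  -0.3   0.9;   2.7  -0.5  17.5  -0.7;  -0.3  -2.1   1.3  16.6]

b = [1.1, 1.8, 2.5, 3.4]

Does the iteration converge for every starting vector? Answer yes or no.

yes

Let D = diag(-21, -6.7, 17.5, 16.6); L, U the strict triangles.
T_J = -D⁻¹(L+U): T[1,3] = -(0.9)/(-6.7) = +0.1343; T[1,1] = 0.
  T[0,:] = [+0.0000  -0.1381  -0.0143  +0.0714]
  T[1,:] = [-0.0448  +0.0000  -0.0448  +0.1343]
  T[2,:] = [-0.1543  +0.0286  +0.0000  +0.0400]
  T[3,:] = [+0.0181  +0.1265  -0.0783  +0.0000]
|roots of det(T-λI)|: 0.1554, 0.1274, 0.1274, 0.0651.
spectral radius ρ = 0.1554; 0.1554 < 1: convergent.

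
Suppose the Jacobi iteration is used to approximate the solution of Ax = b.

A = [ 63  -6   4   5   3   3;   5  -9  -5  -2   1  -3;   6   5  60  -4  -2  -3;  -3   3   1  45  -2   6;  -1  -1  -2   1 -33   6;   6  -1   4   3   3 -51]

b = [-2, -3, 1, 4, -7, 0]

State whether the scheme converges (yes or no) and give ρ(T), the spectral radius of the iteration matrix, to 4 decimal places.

yes, ρ = 0.3900

Write A = D+L+U with D = diag(63, -9, 60, 45, -33, -51).
T_J = -D⁻¹(L+U): T[3,5] = -(6)/(45) = -0.1333; T[3,3] = 0.
  T[0,:] = [+0.0000, +0.0952, -0.0635, -0.0794, -0.0476, -0.0476]
  T[1,:] = [+0.5556, +0.0000, -0.5556, -0.2222, +0.1111, -0.3333]
  T[2,:] = [-0.1000, -0.0833, +0.0000, +0.0667, +0.0333, +0.0500]
  T[3,:] = [+0.0667, -0.0667, -0.0222, +0.0000, +0.0444, -0.1333]
  T[4,:] = [-0.0303, -0.0303, -0.0606, +0.0303, +0.0000, +0.1818]
  T[5,:] = [+0.1176, -0.0196, +0.0784, +0.0588, +0.0588, +0.0000]
|eigenvalues of T|: 0.3900, 0.2710, 0.0824, 0.0824, 0.0338, 0.0032.
ρ = 0.3900; 0.3900 < 1, so it converges for any x₀.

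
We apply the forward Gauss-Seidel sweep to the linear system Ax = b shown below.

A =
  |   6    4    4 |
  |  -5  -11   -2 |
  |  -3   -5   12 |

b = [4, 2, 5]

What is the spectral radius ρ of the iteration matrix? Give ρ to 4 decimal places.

Split A = D + L + U, D = diag(6, -11, 12).
Gauss-Seidel: T = -(D+L)⁻¹U, row 0 first, T[0,2] = -(4)/(6) = -0.6667; later rows by forward substitution.
  T[0,:] = [+0.0000 -0.6667 -0.6667]
  T[1,:] = [+0.0000 +0.3030 +0.1212]
  T[2,:] = [+0.0000 -0.0404 -0.1162]
moduli |λ_i(T)| = 0.2910, 0.1041, 0.0000.
ρ = 0.2910; 0.2910 < 1: convergent.

0.2910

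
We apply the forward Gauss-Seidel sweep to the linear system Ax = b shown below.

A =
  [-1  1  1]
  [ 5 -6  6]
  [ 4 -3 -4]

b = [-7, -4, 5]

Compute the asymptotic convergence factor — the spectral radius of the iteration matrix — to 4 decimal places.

Diagonal D = diag(-1, -6, -4); L, U strict lower/upper.
GS T = -(D+L)⁻¹U: row 0 first, T[0,2] = -(1)/(-1) = +1.0000; later rows by forward substitution.
  T[0,:] = [+0.0000  +1.0000  +1.0000]
  T[1,:] = [+0.0000  +0.8333  +1.8333]
  T[2,:] = [+0.0000  +0.3750  -0.3750]
|roots of det(T-λI)|: 1.2551, 0.7968, 0.0000.
spectral radius ρ = 1.2551; 1.2551 > 1 ⇒ diverges.

1.2551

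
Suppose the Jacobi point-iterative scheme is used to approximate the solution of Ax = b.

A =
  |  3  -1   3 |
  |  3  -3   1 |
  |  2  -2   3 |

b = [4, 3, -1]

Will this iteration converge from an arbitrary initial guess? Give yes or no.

no

Split A = D + L + U, D = diag(3, -3, 3).
T_J = -D⁻¹(L+U): T[2,0] = -(2)/(3) = -0.6667; T[2,2] = 0.
  T[0,:] = [+0.0000  +0.3333  -1.0000]
  T[1,:] = [+1.0000  +0.0000  +0.3333]
  T[2,:] = [-0.6667  +0.6667  +0.0000]
eigenvalue magnitudes: 1.3333, 0.7454, 0.7454.
spectral radius ρ = 1.3333; 1.3333 > 1: divergent.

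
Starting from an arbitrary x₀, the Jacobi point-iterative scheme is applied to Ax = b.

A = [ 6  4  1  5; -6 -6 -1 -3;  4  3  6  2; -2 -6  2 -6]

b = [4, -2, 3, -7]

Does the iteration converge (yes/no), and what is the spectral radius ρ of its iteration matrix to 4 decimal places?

A = D + L + U where D = diag(6, -6, 6, -6).
Jacobi: T = -D⁻¹(L+U), T[0,1] = -(4)/(6) = -0.6667; T[0,0] = 0.
  T[0,:] = [+0.0000  -0.6667  -0.1667  -0.8333]
  T[1,:] = [-1.0000  +0.0000  -0.1667  -0.5000]
  T[2,:] = [-0.6667  -0.5000  +0.0000  -0.3333]
  T[3,:] = [-0.3333  -1.0000  +0.3333  +0.0000]
|roots of det(T-λI)|: 1.4592, 0.8174, 0.8174, 0.0443.
ρ(T) = max|λ| = 1.4592; 1.4592 > 1, so it fails to converge.

no, ρ = 1.4592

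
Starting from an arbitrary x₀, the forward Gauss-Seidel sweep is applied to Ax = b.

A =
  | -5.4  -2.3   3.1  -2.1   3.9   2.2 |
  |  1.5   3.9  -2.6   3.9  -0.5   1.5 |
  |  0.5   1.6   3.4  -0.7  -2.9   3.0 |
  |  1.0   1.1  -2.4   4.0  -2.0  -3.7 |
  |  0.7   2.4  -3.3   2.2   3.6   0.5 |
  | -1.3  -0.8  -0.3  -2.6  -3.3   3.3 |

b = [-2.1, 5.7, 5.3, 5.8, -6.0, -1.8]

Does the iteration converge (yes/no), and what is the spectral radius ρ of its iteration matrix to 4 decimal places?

no, ρ = 1.1911

Diagonal D = diag(-5.4, 3.9, 3.4, 4, 3.6, 3.3); L, U strict lower/upper.
T_GS = -(D+L)⁻¹U: row 0 first, T[0,4] = -(3.9)/(-5.4) = +0.7222; later rows by forward substitution.
  T[0,:] = [+0.0000 -0.4259 +0.5741 -0.3889 +0.7222 +0.4074]
  T[1,:] = [+0.0000 +0.1638 +0.4459 -0.8504 -0.1496 -0.5413]
  T[2,:] = [+0.0000 -0.0145 -0.2942 +0.6633 +0.8171 -0.6875]
  T[3,:] = [+0.0000 +0.0528 -0.4427 +0.7291 +0.8508 +0.5595]
  T[4,:] = [+0.0000 -0.0719 -0.4081 +0.8050 +0.1883 -0.8294]
  T[5,:] = [+0.0000 -0.1597 -0.4494 +1.0804 +1.1812 -0.4218]
|λ(T)| sorted: 1.1911, 0.8515, 0.8515, 0.1330, 0.0139, 0.0000.
ρ(T) = max|λ| = 1.1911; 1.1911 > 1 ⇒ diverges.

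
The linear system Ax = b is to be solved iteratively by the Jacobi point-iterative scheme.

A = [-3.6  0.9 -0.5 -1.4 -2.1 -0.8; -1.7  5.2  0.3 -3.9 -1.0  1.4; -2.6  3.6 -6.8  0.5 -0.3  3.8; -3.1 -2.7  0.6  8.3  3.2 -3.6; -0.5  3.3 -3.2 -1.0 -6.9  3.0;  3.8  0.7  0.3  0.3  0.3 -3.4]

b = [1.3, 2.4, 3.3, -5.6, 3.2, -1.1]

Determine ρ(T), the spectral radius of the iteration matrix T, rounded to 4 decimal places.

Write A = D+L+U with D = diag(-3.6, 5.2, -6.8, 8.3, -6.9, -3.4).
Jacobi T = -D⁻¹(L+U): T[4,2] = -(-3.2)/(-6.9) = -0.4638; T[4,4] = 0.
  T[0,:] = [+0.0000  +0.2500  -0.1389  -0.3889  -0.5833  -0.2222]
  T[1,:] = [+0.3269  +0.0000  -0.0577  +0.7500  +0.1923  -0.2692]
  T[2,:] = [-0.3824  +0.5294  +0.0000  +0.0735  -0.0441  +0.5588]
  T[3,:] = [+0.3735  +0.3253  -0.0723  +0.0000  -0.3855  +0.4337]
  T[4,:] = [-0.0725  +0.4783  -0.4638  -0.1449  +0.0000  +0.4348]
  T[5,:] = [+1.1176  +0.2059  +0.0882  +0.0882  +0.0882  +0.0000]
|eigenvalues of T|: 1.2632, 0.8566, 0.8566, 0.4905, 0.4206, 0.4206.
spectral radius ρ = 1.2632; 1.2632 > 1, so it fails to converge.

1.2632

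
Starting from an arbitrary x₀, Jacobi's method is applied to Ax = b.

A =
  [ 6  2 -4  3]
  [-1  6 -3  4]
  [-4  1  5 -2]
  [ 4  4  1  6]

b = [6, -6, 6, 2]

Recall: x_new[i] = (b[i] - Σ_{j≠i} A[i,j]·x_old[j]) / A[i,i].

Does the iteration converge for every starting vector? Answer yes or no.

Split A = D + L + U, D = diag(6, 6, 5, 6).
Jacobi T = -D⁻¹(L+U): T[0,3] = -(3)/(6) = -0.5000; T[0,0] = 0.
  T[0,:] = [+0.0000  -0.3333  +0.6667  -0.5000]
  T[1,:] = [+0.1667  +0.0000  +0.5000  -0.6667]
  T[2,:] = [+0.8000  -0.2000  +0.0000  +0.4000]
  T[3,:] = [-0.6667  -0.6667  -0.1667  +0.0000]
eigenvalue magnitudes: 1.1895, 0.7838, 0.7838, 0.2065.
ρ(T) = max|λ| = 1.1895; 1.1895 > 1, so it fails to converge.

no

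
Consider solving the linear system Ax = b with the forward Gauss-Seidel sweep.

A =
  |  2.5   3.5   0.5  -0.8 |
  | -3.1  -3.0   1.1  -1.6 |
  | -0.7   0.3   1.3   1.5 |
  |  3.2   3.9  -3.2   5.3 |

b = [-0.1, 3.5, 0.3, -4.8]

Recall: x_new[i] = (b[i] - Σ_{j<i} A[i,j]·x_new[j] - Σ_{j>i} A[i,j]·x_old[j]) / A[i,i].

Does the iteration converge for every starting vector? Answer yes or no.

Let D = diag(2.5, -3, 1.3, 5.3); L, U the strict triangles.
Gauss-Seidel: T = -(D+L)⁻¹U, row 0 first, T[0,1] = -(3.5)/(2.5) = -1.4000; later rows by forward substitution.
  T[0,:] = [+0.0000  -1.4000  -0.2000  +0.3200]
  T[1,:] = [+0.0000  +1.4467  +0.5733  -0.8640]
  T[2,:] = [+0.0000  -1.0877  -0.2400  -0.7822]
  T[3,:] = [+0.0000  -0.8760  -0.4460  -0.0297]
|eigenvalues of T|: 1.5811, 0.7188, 0.3147, 0.0000.
spectral radius ρ = 1.5811; 1.5811 > 1 ⇒ diverges.

no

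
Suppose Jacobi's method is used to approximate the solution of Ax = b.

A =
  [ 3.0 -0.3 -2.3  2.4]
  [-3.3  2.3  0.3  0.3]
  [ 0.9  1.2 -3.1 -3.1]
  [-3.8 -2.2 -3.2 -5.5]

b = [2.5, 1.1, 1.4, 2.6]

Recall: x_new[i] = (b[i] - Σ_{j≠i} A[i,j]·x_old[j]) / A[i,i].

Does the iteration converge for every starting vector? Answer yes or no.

A = D + L + U where D = diag(3, 2.3, -3.1, -5.5).
Jacobi T = -D⁻¹(L+U): T[3,2] = -(-3.2)/(-5.5) = -0.5818; T[3,3] = 0.
  T[0,:] = [+0.0000  +0.1000  +0.7667  -0.8000]
  T[1,:] = [+1.4348  +0.0000  -0.1304  -0.1304]
  T[2,:] = [+0.2903  +0.3871  +0.0000  -1.0000]
  T[3,:] = [-0.6909  -0.4000  -0.5818  +0.0000]
|eigenvalues of T|: 1.6363, 0.7686, 0.7129, 0.7129.
spectral radius ρ = 1.6363; 1.6363 > 1: divergent.

no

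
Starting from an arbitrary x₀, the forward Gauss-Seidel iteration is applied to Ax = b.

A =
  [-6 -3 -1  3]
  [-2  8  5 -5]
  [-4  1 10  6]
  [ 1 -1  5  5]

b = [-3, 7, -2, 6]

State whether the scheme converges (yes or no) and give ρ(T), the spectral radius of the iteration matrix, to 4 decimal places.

yes, ρ = 0.9182

Diagonal D = diag(-6, 8, 10, 5); L, U strict lower/upper.
Gauss-Seidel: T = -(D+L)⁻¹U, row 0 first, T[0,2] = -(-1)/(-6) = -0.1667; later rows by forward substitution.
  T[0,:] = [+0.0000, -0.5000, -0.1667, +0.5000]
  T[1,:] = [+0.0000, -0.1250, -0.6667, +0.7500]
  T[2,:] = [+0.0000, -0.1875, +0.0000, -0.4750]
  T[3,:] = [+0.0000, +0.2625, -0.1000, +0.5250]
|roots of det(T-λI)|: 0.9182, 0.4213, 0.0969, 0.0000.
ρ = 0.9182; 0.9182 < 1 ⇒ converges.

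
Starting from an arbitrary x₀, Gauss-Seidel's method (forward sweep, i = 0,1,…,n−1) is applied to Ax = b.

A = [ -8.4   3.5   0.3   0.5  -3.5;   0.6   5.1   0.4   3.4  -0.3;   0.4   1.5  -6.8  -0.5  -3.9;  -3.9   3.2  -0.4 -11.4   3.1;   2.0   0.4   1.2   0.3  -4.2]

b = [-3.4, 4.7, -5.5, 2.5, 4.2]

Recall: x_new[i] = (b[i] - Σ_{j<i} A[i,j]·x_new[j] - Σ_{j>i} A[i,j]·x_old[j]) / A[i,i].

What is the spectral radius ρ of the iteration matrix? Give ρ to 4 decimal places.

0.6053

A = D + L + U where D = diag(-8.4, 5.1, -6.8, -11.4, -4.2).
T_GS = -(D+L)⁻¹U: row 0 first, T[0,1] = -(3.5)/(-8.4) = +0.4167; later rows by forward substitution.
  T[0,:] = [+0.0000, +0.4167, +0.0357, +0.0595, -0.4167]
  T[1,:] = [+0.0000, -0.0490, -0.0826, -0.6737, +0.1078]
  T[2,:] = [+0.0000, +0.0137, -0.0161, -0.2186, -0.5743]
  T[3,:] = [+0.0000, -0.1568, -0.0348, -0.2018, +0.4649]
  T[4,:] = [+0.0000, +0.1865, +0.0020, -0.1127, -0.3190]
|eigenvalues of T|: 0.6053, 0.1791, 0.1791, 0.0160, 0.0000.
spectral radius ρ = 0.6053; 0.6053 < 1, so it converges for any x₀.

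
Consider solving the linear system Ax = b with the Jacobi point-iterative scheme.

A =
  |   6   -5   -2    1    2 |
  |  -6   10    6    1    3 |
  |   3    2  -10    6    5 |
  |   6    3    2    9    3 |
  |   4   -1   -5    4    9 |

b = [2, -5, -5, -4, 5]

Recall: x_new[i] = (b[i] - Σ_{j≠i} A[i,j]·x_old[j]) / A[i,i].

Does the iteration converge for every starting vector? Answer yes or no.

no

Let D = diag(6, 10, -10, 9, 9); L, U the strict triangles.
Jacobi T = -D⁻¹(L+U): T[0,4] = -(2)/(6) = -0.3333; T[0,0] = 0.
  T[0,:] = [+0.0000 +0.8333 +0.3333 -0.1667 -0.3333]
  T[1,:] = [+0.6000 +0.0000 -0.6000 -0.1000 -0.3000]
  T[2,:] = [+0.3000 +0.2000 +0.0000 +0.6000 +0.5000]
  T[3,:] = [-0.6667 -0.3333 -0.2222 +0.0000 -0.3333]
  T[4,:] = [-0.4444 +0.1111 +0.5556 -0.4444 +0.0000]
|roots of det(T-λI)|: 1.2008, 0.8684, 0.3368, 0.3368, 0.3065.
spectral radius ρ = 1.2008; 1.2008 > 1 ⇒ diverges.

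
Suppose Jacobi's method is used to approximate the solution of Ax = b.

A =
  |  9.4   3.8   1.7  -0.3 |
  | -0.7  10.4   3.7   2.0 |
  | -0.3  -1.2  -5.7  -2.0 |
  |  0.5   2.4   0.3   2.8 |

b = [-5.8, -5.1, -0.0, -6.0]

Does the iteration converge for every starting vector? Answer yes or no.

yes

Split A = D + L + U, D = diag(9.4, 10.4, -5.7, 2.8).
Jacobi: T = -D⁻¹(L+U), T[2,1] = -(-1.2)/(-5.7) = -0.2105; T[2,2] = 0.
  T[0,:] = [+0.0000 -0.4043 -0.1809 +0.0319]
  T[1,:] = [+0.0673 +0.0000 -0.3558 -0.1923]
  T[2,:] = [-0.0526 -0.2105 +0.0000 -0.3509]
  T[3,:] = [-0.1786 -0.8571 -0.1071 +0.0000]
|eigenvalues of T|: 0.6895, 0.4354, 0.4354, 0.0498.
spectral radius ρ = 0.6895; 0.6895 < 1, so it converges for any x₀.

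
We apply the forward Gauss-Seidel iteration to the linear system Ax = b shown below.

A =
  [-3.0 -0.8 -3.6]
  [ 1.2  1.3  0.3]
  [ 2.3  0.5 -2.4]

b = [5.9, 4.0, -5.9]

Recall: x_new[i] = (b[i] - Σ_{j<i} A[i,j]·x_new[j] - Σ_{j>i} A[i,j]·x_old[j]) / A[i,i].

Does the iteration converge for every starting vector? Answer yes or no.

Let D = diag(-3, 1.3, -2.4); L, U the strict triangles.
Gauss-Seidel: T = -(D+L)⁻¹U, row 0 first, T[0,2] = -(-3.6)/(-3) = -1.2000; later rows by forward substitution.
  T[0,:] = [+0.0000  -0.2667  -1.2000]
  T[1,:] = [+0.0000  +0.2462  +0.8769]
  T[2,:] = [+0.0000  -0.2043  -0.9673]
|eigenvalues of T|: 0.7953, 0.0742, 0.0000.
ρ = 0.7953; 0.7953 < 1, so it converges for any x₀.

yes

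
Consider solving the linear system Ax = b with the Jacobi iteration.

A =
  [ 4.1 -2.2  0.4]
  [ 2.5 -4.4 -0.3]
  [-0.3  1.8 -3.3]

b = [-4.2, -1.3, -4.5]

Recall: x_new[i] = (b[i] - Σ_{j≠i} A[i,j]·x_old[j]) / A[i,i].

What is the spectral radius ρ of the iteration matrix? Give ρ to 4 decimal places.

0.5691

Split A = D + L + U, D = diag(4.1, -4.4, -3.3).
Jacobi T = -D⁻¹(L+U): T[2,0] = -(-0.3)/(-3.3) = -0.0909; T[2,2] = 0.
  T[0,:] = [+0.0000  +0.5366  -0.0976]
  T[1,:] = [+0.5682  +0.0000  -0.0682]
  T[2,:] = [-0.0909  +0.5455  +0.0000]
|roots of det(T-λI)|: 0.5691, 0.4680, 0.1010.
spectral radius ρ = 0.5691; 0.5691 < 1: convergent.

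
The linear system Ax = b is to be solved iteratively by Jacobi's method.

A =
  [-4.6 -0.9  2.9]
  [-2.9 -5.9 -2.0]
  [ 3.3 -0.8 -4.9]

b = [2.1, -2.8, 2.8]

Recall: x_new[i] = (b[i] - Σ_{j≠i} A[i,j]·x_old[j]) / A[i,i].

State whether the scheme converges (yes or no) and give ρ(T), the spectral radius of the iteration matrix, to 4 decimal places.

Split A = D + L + U, D = diag(-4.6, -5.9, -4.9).
Jacobi: T = -D⁻¹(L+U), T[1,2] = -(-2)/(-5.9) = -0.3390; T[1,1] = 0.
  T[0,:] = [+0.0000 -0.1957 +0.6304]
  T[1,:] = [-0.4915 +0.0000 -0.3390]
  T[2,:] = [+0.6735 -0.1633 +0.0000]
|eigenvalues of T|: 0.8311, 0.6565, 0.1746.
ρ = 0.8311; 0.8311 < 1 ⇒ converges.

yes, ρ = 0.8311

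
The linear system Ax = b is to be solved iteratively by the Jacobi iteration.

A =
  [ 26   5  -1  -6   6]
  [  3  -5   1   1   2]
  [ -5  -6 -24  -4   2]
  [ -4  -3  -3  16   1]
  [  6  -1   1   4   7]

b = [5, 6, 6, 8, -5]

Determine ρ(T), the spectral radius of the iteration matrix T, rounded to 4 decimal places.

Let D = diag(26, -5, -24, 16, 7); L, U the strict triangles.
Jacobi T = -D⁻¹(L+U): T[1,3] = -(1)/(-5) = +0.2000; T[1,1] = 0.
  T[0,:] = [+0.0000 -0.1923 +0.0385 +0.2308 -0.2308]
  T[1,:] = [+0.6000 +0.0000 +0.2000 +0.2000 +0.4000]
  T[2,:] = [-0.2083 -0.2500 +0.0000 -0.1667 +0.0833]
  T[3,:] = [+0.2500 +0.1875 +0.1875 +0.0000 -0.0625]
  T[4,:] = [-0.8571 +0.1429 -0.1429 -0.5714 +0.0000]
|eigenvalues of T|: 0.5492, 0.3120, 0.3120, 0.2644, 0.2644.
spectral radius ρ = 0.5492; 0.5492 < 1 ⇒ converges.

0.5492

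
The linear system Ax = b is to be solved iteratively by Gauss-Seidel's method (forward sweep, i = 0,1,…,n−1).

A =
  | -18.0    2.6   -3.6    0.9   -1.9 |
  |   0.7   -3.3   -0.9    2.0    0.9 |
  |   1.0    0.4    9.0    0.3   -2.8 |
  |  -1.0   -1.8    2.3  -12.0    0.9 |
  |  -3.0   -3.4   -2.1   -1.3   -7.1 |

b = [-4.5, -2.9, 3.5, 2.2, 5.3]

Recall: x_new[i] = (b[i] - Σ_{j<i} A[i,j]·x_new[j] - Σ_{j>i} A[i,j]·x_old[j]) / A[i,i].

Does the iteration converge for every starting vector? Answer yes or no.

Write A = D+L+U with D = diag(-18, -3.3, 9, -12, -7.1).
Gauss-Seidel: T = -(D+L)⁻¹U, row 0 first, T[0,3] = -(0.9)/(-18) = +0.0500; later rows by forward substitution.
  T[0,:] = [+0.0000, +0.1444, -0.2000, +0.0500, -0.1056]
  T[1,:] = [+0.0000, +0.0306, -0.3152, +0.6167, +0.2503]
  T[2,:] = [+0.0000, -0.0174, +0.0362, -0.0663, +0.3117]
  T[3,:] = [+0.0000, -0.0200, +0.0709, -0.1094, +0.1060]
  T[4,:] = [+0.0000, -0.0669, +0.2117, -0.2768, -0.1869]
|eigenvalues of T|: 0.2547, 0.0581, 0.0581, 0.0484, 0.0000.
ρ = 0.2547; 0.2547 < 1: convergent.

yes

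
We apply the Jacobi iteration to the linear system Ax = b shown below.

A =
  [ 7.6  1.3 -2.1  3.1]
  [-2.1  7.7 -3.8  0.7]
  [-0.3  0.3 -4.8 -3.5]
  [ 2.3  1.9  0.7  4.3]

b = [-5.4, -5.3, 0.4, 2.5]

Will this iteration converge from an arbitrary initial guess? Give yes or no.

yes

A = D + L + U where D = diag(7.6, 7.7, -4.8, 4.3).
Jacobi T = -D⁻¹(L+U): T[2,3] = -(-3.5)/(-4.8) = -0.7292; T[2,2] = 0.
  T[0,:] = [+0.0000, -0.1711, +0.2763, -0.4079]
  T[1,:] = [+0.2727, +0.0000, +0.4935, -0.0909]
  T[2,:] = [-0.0625, +0.0625, +0.0000, -0.7292]
  T[3,:] = [-0.5349, -0.4419, -0.1628, +0.0000]
|eigenvalues of T|: 0.8375, 0.6253, 0.6253, 0.0384.
spectral radius ρ = 0.8375; 0.8375 < 1 ⇒ converges.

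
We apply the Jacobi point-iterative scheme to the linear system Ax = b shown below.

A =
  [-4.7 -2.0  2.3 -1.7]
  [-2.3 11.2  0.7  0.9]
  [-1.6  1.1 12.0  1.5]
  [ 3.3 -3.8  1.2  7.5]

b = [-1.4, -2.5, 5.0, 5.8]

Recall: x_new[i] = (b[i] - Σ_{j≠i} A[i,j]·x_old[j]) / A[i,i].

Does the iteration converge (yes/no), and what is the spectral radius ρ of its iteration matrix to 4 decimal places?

Let D = diag(-4.7, 11.2, 12, 7.5); L, U the strict triangles.
T_J = -D⁻¹(L+U): T[3,2] = -(1.2)/(7.5) = -0.1600; T[3,3] = 0.
  T[0,:] = [+0.0000, -0.4255, +0.4894, -0.3617]
  T[1,:] = [+0.2054, +0.0000, -0.0625, -0.0804]
  T[2,:] = [+0.1333, -0.0917, +0.0000, -0.1250]
  T[3,:] = [-0.4400, +0.5067, -0.1600, +0.0000]
|λ(T)| sorted: 0.3925, 0.2869, 0.2869, 0.1018.
ρ(T) = max|λ| = 0.3925; 0.3925 < 1: convergent.

yes, ρ = 0.3925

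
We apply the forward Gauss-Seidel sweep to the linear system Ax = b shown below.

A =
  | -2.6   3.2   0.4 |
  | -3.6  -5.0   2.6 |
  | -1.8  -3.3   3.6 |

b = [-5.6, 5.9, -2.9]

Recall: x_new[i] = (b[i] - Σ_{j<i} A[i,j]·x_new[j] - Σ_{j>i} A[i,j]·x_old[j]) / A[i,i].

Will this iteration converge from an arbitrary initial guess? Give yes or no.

Write A = D+L+U with D = diag(-2.6, -5, 3.6).
T_GS = -(D+L)⁻¹U: row 0 first, T[0,1] = -(3.2)/(-2.6) = +1.2308; later rows by forward substitution.
  T[0,:] = [+0.0000 +1.2308 +0.1538]
  T[1,:] = [+0.0000 -0.8862 +0.4092]
  T[2,:] = [+0.0000 -0.1969 +0.4521]
moduli |λ_i(T)| = 0.8229, 0.3888, 0.0000.
ρ(T) = max|λ| = 0.8229; 0.8229 < 1, so it converges for any x₀.

yes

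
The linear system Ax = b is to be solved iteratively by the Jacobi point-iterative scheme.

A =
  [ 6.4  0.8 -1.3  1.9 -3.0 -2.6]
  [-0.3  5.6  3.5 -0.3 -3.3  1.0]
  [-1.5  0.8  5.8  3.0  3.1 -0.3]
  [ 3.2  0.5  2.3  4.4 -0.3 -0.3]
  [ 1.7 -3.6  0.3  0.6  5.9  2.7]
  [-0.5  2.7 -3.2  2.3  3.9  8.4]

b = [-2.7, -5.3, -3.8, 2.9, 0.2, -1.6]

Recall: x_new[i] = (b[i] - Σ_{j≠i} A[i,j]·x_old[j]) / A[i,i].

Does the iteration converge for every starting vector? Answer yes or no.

Let D = diag(6.4, 5.6, 5.8, 4.4, 5.9, 8.4); L, U the strict triangles.
Jacobi T = -D⁻¹(L+U): T[5,2] = -(-3.2)/(8.4) = +0.3810; T[5,5] = 0.
  T[0,:] = [+0.0000  -0.1250  +0.2031  -0.2969  +0.4688  +0.4062]
  T[1,:] = [+0.0536  +0.0000  -0.6250  +0.0536  +0.5893  -0.1786]
  T[2,:] = [+0.2586  -0.1379  +0.0000  -0.5172  -0.5345  +0.0517]
  T[3,:] = [-0.7273  -0.1136  -0.5227  +0.0000  +0.0682  +0.0682]
  T[4,:] = [-0.2881  +0.6102  -0.0508  -0.1017  +0.0000  -0.4576]
  T[5,:] = [+0.0595  -0.3214  +0.3810  -0.2738  -0.4643  +0.0000]
moduli |λ_i(T)| = 1.2278, 0.7168, 0.7168, 0.6620, 0.6477, 0.2675.
ρ = 1.2278; 1.2278 > 1: divergent.

no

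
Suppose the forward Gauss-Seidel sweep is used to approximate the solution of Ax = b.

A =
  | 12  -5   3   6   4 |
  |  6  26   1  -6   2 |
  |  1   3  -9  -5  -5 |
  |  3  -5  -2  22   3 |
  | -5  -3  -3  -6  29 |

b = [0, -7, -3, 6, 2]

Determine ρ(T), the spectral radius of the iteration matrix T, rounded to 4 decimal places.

0.2642

Let D = diag(12, 26, -9, 22, 29); L, U the strict triangles.
GS T = -(D+L)⁻¹U: row 0 first, T[0,3] = -(6)/(12) = -0.5000; later rows by forward substitution.
  T[0,:] = [+0.0000, +0.4167, -0.2500, -0.5000, -0.3333]
  T[1,:] = [+0.0000, -0.0962, +0.0192, +0.3462, +0.0000]
  T[2,:] = [+0.0000, +0.0142, -0.0214, -0.4957, -0.5926]
  T[3,:] = [+0.0000, -0.0774, +0.0365, +0.1018, -0.1448]
  T[4,:] = [+0.0000, +0.0474, -0.0358, -0.0806, -0.1487]
|roots of det(T-λI)|: 0.2642, 0.1829, 0.1829, 0.0237, 0.0000.
ρ = 0.2642; 0.2642 < 1 ⇒ converges.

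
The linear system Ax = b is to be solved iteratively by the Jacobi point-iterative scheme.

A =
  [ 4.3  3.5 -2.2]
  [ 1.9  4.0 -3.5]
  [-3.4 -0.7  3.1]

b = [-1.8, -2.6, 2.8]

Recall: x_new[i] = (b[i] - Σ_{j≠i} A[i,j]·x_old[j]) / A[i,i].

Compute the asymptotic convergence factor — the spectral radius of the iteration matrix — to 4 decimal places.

1.3316

Split A = D + L + U, D = diag(4.3, 4, 3.1).
Jacobi T = -D⁻¹(L+U): T[0,1] = -(3.5)/(4.3) = -0.8140; T[0,0] = 0.
  T[0,:] = [+0.0000, -0.8140, +0.5116]
  T[1,:] = [-0.4750, +0.0000, +0.8750]
  T[2,:] = [+1.0968, +0.2258, +0.0000]
moduli |λ_i(T)| = 1.3316, 0.7924, 0.7924.
ρ = 1.3316; 1.3316 > 1, so it fails to converge.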